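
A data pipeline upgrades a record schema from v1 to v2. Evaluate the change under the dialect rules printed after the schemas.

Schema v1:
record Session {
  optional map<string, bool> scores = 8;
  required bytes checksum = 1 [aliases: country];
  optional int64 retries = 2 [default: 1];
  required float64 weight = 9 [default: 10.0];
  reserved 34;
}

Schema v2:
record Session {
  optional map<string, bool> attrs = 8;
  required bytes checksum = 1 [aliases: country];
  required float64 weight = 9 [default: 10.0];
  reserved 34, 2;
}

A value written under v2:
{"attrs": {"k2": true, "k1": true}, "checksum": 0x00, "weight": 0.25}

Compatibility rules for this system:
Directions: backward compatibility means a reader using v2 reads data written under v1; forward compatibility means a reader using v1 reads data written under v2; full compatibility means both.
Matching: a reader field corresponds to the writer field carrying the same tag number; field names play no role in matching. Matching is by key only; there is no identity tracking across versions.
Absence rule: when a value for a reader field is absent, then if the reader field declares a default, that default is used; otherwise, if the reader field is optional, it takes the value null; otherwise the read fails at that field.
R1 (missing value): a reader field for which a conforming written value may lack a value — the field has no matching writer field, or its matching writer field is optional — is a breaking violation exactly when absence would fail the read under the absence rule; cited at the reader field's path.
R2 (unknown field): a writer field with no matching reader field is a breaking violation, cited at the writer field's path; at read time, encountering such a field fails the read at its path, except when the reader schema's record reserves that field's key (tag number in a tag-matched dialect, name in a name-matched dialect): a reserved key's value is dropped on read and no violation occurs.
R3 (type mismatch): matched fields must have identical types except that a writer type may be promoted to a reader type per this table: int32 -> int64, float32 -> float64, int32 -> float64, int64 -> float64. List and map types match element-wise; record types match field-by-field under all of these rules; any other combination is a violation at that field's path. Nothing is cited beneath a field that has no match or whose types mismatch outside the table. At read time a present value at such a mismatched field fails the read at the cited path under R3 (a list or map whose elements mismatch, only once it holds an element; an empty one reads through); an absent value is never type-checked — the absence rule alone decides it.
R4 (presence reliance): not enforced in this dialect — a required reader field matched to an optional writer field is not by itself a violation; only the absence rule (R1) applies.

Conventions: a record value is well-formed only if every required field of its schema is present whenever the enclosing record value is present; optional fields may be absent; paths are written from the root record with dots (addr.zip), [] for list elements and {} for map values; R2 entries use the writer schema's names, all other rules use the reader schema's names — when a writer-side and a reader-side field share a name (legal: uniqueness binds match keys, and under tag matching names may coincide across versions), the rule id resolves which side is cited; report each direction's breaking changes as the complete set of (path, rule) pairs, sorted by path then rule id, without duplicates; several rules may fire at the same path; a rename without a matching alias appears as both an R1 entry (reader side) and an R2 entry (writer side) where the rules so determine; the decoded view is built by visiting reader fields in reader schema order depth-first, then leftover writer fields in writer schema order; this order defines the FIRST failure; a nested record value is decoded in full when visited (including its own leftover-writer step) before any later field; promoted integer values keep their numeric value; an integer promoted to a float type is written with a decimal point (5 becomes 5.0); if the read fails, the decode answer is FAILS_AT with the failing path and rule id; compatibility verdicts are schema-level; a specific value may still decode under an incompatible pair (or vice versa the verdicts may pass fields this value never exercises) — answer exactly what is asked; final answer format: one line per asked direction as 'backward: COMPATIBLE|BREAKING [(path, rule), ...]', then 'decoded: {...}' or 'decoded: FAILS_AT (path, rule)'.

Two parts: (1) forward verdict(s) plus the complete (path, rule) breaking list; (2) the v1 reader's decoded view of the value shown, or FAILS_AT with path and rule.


forward: COMPATIBLE []; decoded: {"scores": {"k2": true, "k1": true}, "checksum": 0x00, "retries": 1, "weight": 0.25}

arrows below run writer -> reader for Session
checking forward for Session: reader v1 against writer v2:
  map<string, bool> -> map<string, bool>, writer optional: scores aligns to attrs
  bytes -> bytes, writer required: checksum aligns to checksum
  retries: no writer-side match
  float64 -> float64, writer required: weight aligns to weight
  nothing fires on Session: forward is COMPATIBLE
decode walk for Session under reader schema v1:
  scores := {"k2": true, "k1": true} (from writer attrs)
  checksum := 0x00
  retries := 1 (missing; default applied)
  weight := 0.25
  => decoded: {"scores": {"k2": true, "k1": true}, "checksum": 0x00, "retries": 1, "weight": 0.25}
the other Session changes do not affect what is asked:
  renamed field scores to attrs in record Session -> no rule fires on it in Session's dialect; the asked verdict holds
  removed field retries from record Session (its key 2 joins the reserved list) -> no rule fires on it in Session's dialect; the asked verdict holds


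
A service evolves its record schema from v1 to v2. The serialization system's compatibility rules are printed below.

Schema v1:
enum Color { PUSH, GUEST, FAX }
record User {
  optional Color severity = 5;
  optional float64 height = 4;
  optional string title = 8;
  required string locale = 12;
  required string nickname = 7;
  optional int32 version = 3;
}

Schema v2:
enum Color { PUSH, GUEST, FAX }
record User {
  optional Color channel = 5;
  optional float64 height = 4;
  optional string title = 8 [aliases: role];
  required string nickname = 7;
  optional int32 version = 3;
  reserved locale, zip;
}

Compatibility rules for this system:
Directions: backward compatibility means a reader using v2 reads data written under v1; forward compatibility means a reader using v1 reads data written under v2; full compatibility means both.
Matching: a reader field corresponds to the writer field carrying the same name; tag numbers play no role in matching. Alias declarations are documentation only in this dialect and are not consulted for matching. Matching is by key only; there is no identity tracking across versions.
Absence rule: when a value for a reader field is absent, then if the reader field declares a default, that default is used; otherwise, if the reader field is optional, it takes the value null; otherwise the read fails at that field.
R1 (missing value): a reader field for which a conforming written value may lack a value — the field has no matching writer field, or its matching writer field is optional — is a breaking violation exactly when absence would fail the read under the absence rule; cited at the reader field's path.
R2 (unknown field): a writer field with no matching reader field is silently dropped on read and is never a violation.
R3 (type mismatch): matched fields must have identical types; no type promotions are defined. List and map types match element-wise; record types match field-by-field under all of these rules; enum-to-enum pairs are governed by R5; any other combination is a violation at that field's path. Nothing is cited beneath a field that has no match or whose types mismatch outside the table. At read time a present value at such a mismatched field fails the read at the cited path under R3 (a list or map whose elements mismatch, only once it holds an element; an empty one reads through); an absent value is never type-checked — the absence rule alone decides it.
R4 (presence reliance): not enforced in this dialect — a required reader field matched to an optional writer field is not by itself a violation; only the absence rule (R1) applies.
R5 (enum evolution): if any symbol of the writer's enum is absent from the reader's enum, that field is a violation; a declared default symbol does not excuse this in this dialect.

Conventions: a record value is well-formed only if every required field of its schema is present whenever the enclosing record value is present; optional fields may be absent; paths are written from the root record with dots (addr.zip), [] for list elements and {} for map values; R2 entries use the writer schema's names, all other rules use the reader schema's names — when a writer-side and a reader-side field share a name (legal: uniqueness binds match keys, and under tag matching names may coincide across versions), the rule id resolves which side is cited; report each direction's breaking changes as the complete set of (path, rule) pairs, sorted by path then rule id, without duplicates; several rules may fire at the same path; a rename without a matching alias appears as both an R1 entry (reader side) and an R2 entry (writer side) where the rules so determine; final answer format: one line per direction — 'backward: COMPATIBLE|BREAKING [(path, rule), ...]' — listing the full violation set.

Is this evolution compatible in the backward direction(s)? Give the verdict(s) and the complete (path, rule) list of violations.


backward: COMPATIBLE []

each type pair in User: writer, then reader
backward pass over User, reader schema v2, writer schema v1:
  channel: no writer-side match
  float64 -> float64, writer optional: height aligns to height
  string -> string, writer optional: title aligns to title
  string -> string, writer required: nickname aligns to nickname
  int32 -> int32, writer optional: version aligns to version
  leftover writer field: severity
  leftover writer field: locale
  => backward: COMPATIBLE
diffs on User not affecting the asked answer:
  renamed field severity to channel in record User -> no rule fires on it in User's dialect; the asked verdict holds
  removed field locale from record User (its key "locale" joins the reserved list) -> its effect on User is confined to the forward direction, not asked


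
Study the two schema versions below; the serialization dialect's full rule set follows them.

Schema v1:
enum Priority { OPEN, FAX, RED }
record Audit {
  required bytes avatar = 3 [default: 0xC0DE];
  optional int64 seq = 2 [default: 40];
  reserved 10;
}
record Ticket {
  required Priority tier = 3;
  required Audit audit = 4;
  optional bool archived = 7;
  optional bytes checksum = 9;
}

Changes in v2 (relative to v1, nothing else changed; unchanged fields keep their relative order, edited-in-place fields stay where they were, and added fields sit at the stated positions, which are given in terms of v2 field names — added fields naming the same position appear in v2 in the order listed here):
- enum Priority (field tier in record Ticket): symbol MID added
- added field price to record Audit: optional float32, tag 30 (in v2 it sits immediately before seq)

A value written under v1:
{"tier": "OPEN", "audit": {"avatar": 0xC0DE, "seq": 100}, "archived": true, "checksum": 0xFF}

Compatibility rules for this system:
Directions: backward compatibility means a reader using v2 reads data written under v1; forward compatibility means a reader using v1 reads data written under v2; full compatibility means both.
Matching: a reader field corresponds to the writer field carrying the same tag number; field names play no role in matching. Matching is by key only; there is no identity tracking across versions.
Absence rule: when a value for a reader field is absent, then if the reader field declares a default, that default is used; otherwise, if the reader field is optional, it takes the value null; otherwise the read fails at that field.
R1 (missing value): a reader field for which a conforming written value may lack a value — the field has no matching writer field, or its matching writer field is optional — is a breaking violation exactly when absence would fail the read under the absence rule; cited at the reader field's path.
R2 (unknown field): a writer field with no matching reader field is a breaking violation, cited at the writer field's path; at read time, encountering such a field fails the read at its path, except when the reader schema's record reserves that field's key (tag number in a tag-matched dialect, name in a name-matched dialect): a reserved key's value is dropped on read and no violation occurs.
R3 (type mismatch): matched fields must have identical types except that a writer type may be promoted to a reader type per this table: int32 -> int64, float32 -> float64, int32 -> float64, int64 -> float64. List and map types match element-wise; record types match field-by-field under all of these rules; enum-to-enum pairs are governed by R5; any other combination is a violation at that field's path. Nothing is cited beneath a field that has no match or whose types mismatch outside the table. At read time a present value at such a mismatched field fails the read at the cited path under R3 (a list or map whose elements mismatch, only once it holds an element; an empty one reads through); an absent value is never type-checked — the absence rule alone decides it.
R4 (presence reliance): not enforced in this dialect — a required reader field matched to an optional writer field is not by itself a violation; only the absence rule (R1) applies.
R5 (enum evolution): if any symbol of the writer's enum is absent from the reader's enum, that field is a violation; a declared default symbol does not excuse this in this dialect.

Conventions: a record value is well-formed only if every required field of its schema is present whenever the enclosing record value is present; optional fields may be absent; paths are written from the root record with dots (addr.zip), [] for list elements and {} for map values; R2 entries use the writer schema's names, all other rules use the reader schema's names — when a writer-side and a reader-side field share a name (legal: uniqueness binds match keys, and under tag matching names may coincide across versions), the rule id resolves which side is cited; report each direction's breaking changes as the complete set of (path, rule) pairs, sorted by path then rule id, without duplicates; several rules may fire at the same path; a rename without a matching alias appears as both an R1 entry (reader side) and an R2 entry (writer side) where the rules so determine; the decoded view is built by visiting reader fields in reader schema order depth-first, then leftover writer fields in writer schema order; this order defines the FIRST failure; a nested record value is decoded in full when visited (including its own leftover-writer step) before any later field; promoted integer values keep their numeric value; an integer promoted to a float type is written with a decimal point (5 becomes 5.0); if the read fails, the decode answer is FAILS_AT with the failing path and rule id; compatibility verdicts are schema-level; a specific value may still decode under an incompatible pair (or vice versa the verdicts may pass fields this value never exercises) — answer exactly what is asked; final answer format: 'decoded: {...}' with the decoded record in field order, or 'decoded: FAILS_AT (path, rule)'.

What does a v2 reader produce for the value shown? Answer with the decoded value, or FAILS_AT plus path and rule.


in Ticket below, arrows point writer -> reader
decode walk for Ticket under reader schema v2:
  tier := "OPEN"
  audit.avatar := 0xC0DE
  audit.price := null (not supplied -> null)
  audit.seq := 100
  archived := true
  checksum := 0xFF
  => decoded: {"tier": "OPEN", "audit": {"avatar": 0xC0DE, "price": null, "seq": 100}, "archived": true, "checksum": 0xFF}
remaining Ticket differences; none change what is asked:
  enum Priority (field tier in record Ticket): symbol MID added -> shifts the Ticket verdicts, not this decode

decoded: {"tier": "OPEN", "audit": {"avatar": 0xC0DE, "price": null, "seq": 100}, "archived": true, "checksum": 0xFF}


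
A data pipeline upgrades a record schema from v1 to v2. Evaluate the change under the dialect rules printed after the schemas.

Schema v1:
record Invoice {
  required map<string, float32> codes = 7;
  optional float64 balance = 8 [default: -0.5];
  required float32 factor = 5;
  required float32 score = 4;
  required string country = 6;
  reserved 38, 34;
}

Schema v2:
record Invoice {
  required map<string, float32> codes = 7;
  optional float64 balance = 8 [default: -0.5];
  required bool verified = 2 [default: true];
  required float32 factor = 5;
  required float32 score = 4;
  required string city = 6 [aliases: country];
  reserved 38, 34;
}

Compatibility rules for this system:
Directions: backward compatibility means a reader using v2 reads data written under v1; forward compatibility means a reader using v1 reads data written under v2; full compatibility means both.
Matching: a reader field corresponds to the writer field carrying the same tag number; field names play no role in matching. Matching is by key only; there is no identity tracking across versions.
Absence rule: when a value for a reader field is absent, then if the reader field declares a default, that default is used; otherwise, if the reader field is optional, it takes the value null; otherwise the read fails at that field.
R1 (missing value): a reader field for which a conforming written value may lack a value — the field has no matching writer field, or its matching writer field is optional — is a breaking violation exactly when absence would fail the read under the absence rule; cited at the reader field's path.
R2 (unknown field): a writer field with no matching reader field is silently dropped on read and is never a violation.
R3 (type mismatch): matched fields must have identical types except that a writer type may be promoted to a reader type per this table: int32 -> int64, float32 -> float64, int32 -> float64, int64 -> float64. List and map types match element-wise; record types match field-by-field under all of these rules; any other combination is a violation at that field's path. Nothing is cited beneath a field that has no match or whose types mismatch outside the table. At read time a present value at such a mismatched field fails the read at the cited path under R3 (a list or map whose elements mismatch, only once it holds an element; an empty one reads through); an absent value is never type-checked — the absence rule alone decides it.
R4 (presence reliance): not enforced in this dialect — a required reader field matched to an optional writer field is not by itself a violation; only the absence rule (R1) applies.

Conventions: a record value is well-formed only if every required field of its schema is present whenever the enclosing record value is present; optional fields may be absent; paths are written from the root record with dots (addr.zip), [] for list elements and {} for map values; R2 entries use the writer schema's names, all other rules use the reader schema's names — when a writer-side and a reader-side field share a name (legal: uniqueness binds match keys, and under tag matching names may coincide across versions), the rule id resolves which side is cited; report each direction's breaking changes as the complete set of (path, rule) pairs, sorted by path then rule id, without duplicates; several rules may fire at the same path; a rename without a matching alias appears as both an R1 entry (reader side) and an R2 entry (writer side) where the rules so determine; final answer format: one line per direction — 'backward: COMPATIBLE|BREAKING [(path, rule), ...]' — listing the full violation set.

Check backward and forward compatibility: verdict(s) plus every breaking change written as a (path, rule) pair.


arrows below run writer -> reader for Invoice
checking backward for Invoice: reader v2 against writer v1:
  writer required, map<string, float32> -> map<string, float32>: reader codes maps from writer codes
  writer optional, float64 -> float64: reader balance maps from writer balance
  verified has no writer counterpart
  writer required, float32 -> float32: reader factor maps from writer factor
  writer required, float32 -> float32: reader score maps from writer score
  writer required, string -> string: reader city maps from writer country
  => backward verdict for Invoice: COMPATIBLE, no violations
checking forward for Invoice: reader v1 against writer v2:
  writer required, map<string, float32> -> map<string, float32>: reader codes maps from writer codes
  writer optional, float64 -> float64: reader balance maps from writer balance
  writer required, float32 -> float32: reader factor maps from writer factor
  writer required, float32 -> float32: reader score maps from writer score
  writer required, string -> string: reader country maps from writer city
  writer field verified has no reader counterpart
  => forward verdict for Invoice: COMPATIBLE, no violations

backward: COMPATIBLE []; forward: COMPATIBLE []


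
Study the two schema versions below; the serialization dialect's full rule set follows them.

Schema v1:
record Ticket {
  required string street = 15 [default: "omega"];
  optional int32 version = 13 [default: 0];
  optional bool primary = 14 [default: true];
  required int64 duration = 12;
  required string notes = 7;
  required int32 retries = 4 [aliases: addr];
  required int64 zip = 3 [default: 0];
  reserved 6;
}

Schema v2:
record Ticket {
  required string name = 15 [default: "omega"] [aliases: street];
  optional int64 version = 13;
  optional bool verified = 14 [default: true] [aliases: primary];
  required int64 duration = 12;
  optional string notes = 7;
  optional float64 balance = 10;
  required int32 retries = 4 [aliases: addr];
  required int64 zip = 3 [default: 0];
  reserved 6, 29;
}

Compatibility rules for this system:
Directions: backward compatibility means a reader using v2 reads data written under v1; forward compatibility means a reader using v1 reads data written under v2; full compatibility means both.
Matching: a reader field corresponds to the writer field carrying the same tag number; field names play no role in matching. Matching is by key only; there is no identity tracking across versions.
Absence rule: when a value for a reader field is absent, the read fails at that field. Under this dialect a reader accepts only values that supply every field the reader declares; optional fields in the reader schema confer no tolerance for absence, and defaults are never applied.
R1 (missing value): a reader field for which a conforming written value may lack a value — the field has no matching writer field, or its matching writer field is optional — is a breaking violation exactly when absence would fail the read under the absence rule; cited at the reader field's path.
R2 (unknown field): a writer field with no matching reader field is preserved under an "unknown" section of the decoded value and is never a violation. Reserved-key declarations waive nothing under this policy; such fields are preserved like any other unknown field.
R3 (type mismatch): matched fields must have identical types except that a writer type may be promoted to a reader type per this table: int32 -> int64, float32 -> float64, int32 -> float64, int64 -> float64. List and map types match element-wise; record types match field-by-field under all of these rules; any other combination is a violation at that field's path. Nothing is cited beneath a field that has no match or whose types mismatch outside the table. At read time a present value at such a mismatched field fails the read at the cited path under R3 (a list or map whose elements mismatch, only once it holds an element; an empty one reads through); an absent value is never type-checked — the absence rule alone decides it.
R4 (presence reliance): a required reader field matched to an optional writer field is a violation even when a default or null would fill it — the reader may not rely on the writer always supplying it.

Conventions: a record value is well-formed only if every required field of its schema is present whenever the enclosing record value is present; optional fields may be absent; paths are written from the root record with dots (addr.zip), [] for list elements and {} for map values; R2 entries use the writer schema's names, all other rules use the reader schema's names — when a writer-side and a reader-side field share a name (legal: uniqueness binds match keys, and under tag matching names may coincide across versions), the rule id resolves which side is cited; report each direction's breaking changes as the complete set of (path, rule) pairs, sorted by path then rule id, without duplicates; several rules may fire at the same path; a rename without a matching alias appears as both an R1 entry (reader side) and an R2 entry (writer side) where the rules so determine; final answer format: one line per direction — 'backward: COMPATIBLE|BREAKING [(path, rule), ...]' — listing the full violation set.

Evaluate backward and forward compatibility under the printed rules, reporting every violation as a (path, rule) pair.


arrows below run writer -> reader for Ticket
backward analysis of Ticket with v2 as reader and v1 as writer:
  name: paired with writer street (string -> string; writer required)
  version: paired with writer version (int32 -> int64; writer optional)
  verified: paired with writer primary (bool -> bool; writer optional)
  duration: paired with writer duration (int64 -> int64; writer required)
  notes: paired with writer notes (string -> string; writer required)
  balance has no writer counterpart
  retries: paired with writer retries (int32 -> int32; writer required)
  zip: paired with writer zip (int64 -> int64; writer required)
  breaking: (balance, R1)
  breaking: (verified, R1)
  breaking: (version, R1)
  => backward: BREAKING (3)
forward analysis of Ticket with v1 as reader and v2 as writer:
  street: paired with writer name (string -> string; writer required)
  version: paired with writer version (int64 -> int32; writer optional)
  primary: paired with writer verified (bool -> bool; writer optional)
  duration: paired with writer duration (int64 -> int64; writer required)
  notes: paired with writer notes (string -> string; writer optional)
  retries: paired with writer retries (int32 -> int32; writer required)
  zip: paired with writer zip (int64 -> int64; writer required)
  balance (writer side), unknown to reader
  breaking: (notes, R1)
  breaking: (notes, R4)
  breaking: (primary, R1)
  breaking: (version, R1)
  breaking: (version, R3)
  => forward: BREAKING (5)

backward: BREAKING [(balance, R1), (verified, R1), (version, R1)]; forward: BREAKING [(notes, R1), (notes, R4), (primary, R1), (version, R1), (version, R3)]


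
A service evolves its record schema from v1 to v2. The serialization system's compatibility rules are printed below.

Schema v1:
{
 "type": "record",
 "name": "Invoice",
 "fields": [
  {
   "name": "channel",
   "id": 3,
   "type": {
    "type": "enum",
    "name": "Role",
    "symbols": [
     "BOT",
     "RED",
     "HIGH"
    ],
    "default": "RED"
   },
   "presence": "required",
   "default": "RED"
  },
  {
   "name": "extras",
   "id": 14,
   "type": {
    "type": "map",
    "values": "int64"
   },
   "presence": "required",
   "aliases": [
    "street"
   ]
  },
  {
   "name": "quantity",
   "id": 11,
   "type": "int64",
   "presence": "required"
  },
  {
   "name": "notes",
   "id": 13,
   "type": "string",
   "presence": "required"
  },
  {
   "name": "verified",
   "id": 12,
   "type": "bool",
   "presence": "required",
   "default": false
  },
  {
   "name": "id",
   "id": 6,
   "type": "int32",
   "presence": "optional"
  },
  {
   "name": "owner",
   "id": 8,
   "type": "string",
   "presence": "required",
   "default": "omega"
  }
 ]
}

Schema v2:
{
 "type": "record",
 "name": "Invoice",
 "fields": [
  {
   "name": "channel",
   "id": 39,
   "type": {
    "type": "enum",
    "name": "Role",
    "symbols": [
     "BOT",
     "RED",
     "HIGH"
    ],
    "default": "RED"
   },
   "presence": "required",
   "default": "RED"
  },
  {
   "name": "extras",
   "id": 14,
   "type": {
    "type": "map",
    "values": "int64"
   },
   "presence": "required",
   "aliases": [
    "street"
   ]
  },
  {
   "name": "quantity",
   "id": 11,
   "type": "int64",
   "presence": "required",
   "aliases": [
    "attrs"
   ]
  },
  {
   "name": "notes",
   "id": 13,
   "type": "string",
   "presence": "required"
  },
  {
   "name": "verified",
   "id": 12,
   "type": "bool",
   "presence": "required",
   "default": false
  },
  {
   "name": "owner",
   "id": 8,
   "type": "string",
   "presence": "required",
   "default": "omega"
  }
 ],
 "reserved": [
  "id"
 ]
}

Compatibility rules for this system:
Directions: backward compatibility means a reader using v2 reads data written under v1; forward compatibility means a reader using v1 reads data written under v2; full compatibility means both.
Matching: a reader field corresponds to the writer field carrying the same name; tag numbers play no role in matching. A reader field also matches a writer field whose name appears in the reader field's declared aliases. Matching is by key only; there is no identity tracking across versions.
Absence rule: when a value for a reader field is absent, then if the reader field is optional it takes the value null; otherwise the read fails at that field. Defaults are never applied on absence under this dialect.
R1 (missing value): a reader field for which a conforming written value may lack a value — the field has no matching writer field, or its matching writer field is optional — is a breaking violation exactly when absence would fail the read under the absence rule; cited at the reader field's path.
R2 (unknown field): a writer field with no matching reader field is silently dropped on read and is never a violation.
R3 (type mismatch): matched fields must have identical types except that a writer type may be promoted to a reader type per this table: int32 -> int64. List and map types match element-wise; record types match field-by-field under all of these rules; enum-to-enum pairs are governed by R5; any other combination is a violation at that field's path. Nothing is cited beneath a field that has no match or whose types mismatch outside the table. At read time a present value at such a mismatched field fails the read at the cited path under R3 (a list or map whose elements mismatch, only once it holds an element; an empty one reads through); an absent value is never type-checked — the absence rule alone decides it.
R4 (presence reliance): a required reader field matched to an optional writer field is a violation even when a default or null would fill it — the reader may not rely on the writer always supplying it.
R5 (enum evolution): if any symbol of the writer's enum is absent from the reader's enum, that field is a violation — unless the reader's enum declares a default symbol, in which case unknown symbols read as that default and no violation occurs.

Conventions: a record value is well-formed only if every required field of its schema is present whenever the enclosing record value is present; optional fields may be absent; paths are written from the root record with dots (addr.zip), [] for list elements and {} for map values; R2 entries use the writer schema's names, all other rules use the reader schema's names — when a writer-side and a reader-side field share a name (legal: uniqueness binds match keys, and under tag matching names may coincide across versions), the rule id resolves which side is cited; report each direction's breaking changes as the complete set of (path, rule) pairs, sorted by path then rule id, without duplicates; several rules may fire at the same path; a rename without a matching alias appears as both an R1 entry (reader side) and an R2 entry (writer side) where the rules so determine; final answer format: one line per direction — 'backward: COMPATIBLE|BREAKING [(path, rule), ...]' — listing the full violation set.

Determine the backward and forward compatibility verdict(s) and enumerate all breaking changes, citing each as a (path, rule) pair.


backward: COMPATIBLE []; forward: COMPATIBLE []

each type pair in Invoice: writer, then reader
backward pass over Invoice, reader schema v2, writer schema v1:
  Role -> Role, writer required: channel aligns to channel
  map<string, int64> -> map<string, int64>, writer required: extras aligns to extras
  int64 -> int64, writer required: quantity aligns to quantity
  string -> string, writer required: notes aligns to notes
  bool -> bool, writer required: verified aligns to verified
  string -> string, writer required: owner aligns to owner
  writer id: unknown to reader
  nothing fires on Invoice: backward is COMPATIBLE
forward pass over Invoice, reader schema v1, writer schema v2:
  Role -> Role, writer required: channel aligns to channel
  map<string, int64> -> map<string, int64>, writer required: extras aligns to extras
  int64 -> int64, writer required: quantity aligns to quantity
  string -> string, writer required: notes aligns to notes
  bool -> bool, writer required: verified aligns to verified
  no writer field matches reader id
  string -> string, writer required: owner aligns to owner
  nothing fires on Invoice: forward is COMPATIBLE


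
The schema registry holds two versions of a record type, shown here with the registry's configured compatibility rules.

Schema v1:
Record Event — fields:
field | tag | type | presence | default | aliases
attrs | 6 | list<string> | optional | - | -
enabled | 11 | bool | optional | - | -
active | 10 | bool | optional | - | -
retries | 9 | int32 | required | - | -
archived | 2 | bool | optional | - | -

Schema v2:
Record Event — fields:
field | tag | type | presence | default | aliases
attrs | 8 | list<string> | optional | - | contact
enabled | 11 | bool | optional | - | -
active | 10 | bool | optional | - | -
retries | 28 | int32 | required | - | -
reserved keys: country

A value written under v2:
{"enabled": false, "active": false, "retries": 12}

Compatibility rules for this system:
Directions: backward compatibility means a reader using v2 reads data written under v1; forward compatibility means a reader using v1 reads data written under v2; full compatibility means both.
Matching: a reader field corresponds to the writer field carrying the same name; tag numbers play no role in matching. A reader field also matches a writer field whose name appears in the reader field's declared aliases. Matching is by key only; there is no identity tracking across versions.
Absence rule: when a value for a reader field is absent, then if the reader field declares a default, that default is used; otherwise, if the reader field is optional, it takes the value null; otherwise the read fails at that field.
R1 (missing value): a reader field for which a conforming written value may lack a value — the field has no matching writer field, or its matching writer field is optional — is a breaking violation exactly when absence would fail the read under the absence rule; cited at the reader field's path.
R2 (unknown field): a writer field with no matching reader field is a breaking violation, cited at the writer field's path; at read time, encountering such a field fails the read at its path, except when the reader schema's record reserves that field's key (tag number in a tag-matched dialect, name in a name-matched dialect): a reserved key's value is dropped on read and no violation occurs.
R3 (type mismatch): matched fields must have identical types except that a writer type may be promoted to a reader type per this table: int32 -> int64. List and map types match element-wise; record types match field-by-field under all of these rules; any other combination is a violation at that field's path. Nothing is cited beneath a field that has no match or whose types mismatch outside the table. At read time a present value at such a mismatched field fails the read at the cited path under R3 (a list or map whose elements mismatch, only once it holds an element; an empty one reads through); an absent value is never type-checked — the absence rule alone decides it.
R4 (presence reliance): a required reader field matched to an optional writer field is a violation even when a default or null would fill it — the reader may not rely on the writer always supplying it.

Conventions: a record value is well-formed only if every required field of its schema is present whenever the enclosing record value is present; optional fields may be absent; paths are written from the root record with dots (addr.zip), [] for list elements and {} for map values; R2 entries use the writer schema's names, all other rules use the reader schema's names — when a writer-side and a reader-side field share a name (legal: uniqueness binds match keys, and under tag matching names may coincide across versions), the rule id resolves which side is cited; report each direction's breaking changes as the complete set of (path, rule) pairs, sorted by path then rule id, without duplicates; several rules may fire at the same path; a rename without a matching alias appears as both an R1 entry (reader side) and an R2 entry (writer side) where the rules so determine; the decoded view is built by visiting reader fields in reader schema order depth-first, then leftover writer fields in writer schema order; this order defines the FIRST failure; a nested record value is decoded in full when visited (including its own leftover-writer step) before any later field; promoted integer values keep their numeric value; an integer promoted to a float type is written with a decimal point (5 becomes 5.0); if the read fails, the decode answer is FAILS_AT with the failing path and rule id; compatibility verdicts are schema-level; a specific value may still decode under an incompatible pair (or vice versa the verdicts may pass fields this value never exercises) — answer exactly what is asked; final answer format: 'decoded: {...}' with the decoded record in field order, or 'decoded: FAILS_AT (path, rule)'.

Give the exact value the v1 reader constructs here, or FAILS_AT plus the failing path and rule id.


arrows below run writer -> reader for Event
decode (reader v1):
  attrs := null (absent, optional -> null)
  enabled := false
  active := false
  retries := 12
  archived := null (absent, optional -> null)
  => decoded: {"attrs": null, "enabled": false, "active": false, "retries": 12, "archived": null}
the rest of the Event diff is inert for this question:
  removed field archived from record Event -> a verdict-level change on Event — the shown value reads the same
  field attrs in record Event: tag 6 changed to 8 -> triggers nothing under the printed rules; the Event answer is the same either way
  field retries in record Event: tag 9 changed to 28 -> triggers nothing under the printed rules; the Event answer is the same either way

decoded: {"attrs": null, "enabled": false, "active": false, "retries": 12, "archived": null}


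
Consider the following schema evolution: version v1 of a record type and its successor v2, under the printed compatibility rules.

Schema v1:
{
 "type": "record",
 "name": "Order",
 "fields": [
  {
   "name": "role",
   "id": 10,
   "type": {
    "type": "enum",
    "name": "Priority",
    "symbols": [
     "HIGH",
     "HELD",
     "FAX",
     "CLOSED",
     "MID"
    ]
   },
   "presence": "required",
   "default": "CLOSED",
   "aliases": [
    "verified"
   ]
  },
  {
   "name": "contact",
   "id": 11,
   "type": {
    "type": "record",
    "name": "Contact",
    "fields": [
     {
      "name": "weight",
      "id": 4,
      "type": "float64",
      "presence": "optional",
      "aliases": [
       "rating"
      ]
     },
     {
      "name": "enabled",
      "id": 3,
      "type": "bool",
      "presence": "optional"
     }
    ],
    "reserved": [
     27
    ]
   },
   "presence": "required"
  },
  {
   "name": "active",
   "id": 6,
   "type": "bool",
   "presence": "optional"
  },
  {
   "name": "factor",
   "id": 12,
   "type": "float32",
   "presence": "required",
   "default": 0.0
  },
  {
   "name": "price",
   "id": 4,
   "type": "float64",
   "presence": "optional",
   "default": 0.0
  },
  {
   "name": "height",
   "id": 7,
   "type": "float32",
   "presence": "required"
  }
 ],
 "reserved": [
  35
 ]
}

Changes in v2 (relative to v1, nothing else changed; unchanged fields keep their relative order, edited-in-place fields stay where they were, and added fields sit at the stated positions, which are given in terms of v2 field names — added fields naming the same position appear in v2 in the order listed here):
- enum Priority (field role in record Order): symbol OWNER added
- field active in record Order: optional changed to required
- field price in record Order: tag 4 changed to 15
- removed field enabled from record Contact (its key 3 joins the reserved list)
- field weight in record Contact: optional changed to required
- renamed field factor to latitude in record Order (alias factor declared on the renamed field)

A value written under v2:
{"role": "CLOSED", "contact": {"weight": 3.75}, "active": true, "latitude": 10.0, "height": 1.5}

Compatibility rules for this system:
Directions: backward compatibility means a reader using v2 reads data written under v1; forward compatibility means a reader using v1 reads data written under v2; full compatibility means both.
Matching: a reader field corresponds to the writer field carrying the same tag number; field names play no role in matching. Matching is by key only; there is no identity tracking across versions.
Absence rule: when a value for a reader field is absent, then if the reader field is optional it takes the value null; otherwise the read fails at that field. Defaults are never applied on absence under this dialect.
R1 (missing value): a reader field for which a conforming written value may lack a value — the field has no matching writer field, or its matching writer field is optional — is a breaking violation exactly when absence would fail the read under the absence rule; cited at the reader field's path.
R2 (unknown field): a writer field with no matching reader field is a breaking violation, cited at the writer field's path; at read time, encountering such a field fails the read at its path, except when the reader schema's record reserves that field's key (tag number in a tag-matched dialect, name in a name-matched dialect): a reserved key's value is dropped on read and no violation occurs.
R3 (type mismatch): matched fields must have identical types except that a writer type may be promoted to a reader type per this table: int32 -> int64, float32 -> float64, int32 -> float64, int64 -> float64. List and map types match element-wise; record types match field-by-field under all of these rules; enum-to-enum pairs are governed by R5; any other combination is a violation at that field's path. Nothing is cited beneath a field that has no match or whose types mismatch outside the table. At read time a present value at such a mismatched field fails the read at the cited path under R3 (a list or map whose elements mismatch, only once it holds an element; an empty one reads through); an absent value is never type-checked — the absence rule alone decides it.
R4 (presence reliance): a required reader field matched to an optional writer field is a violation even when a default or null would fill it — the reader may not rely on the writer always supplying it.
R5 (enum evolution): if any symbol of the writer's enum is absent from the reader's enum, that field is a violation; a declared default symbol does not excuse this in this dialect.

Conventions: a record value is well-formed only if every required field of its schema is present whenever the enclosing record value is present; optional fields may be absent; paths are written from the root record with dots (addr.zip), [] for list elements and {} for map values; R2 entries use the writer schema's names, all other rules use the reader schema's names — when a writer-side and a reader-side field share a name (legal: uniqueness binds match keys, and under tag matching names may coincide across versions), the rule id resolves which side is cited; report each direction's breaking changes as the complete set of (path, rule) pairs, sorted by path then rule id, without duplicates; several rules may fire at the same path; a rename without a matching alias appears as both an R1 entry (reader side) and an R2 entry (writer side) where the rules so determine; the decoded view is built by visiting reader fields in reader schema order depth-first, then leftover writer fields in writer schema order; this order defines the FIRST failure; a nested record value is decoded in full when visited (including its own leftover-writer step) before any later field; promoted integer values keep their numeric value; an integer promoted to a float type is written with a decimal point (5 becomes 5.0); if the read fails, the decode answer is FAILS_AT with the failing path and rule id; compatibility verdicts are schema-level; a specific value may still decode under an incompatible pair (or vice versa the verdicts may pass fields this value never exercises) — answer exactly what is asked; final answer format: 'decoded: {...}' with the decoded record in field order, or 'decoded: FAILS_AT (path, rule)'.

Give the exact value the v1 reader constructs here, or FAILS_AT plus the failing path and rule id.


decoded: {"role": "CLOSED", "contact": {"weight": 3.75, "enabled": null}, "active": true, "factor": 10.0, "price": null, "height": 1.5}

each type pair in Order: writer, then reader
decode walk for Order under reader schema v1:
  role := "CLOSED"
  contact.weight := 3.75
  contact.enabled := null (not supplied -> null)
  active := true
  factor := 10.0 (from writer latitude)
  price := null (not supplied -> null)
  height := 1.5
  => decoded: {"role": "CLOSED", "contact": {"weight": 3.75, "enabled": null}, "active": true, "factor": 10.0, "price": null, "height": 1.5}
the rest of the Order diff is inert for this question:
  enum Priority (field role in record Order): symbol OWNER added -> shifts the Order verdicts, not this decode
  field active in record Order: optional changed to required -> shifts the Order verdicts, not this decode
  field price in record Order: tag 4 changed to 15 -> shifts the Order verdicts, not this decode
  removed field enabled from record Contact (its key 3 joins the reserved list) -> fires no rule on Order under this dialect and leaves the result unchanged
  field weight in record Contact: optional changed to required -> shifts the Order verdicts, not this decode
  renamed field factor to latitude in record Order (alias factor declared on the renamed field) -> fires no rule on Order under this dialect and leaves the result unchanged
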